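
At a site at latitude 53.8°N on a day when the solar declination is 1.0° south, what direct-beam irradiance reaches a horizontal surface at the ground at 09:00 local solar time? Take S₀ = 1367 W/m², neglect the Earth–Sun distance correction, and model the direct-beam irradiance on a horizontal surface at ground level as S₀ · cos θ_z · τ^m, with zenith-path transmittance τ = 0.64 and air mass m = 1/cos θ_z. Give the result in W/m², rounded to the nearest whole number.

Hour angle H = 15° × (9 − 12) = -45.00°.
cos θ_z = sin φ sin δ + cos φ cos δ cos H = (0.8070)(-0.0175) + (0.5906)(0.9998)(0.7071) = 0.4034.
Air mass m = 1/cos θ_z = 1/0.4034 = 2.479; τ^m = 0.64^2.479 = 0.3308.
Surface direct beam = 1367 × 0.4034 × 0.3308 = 182.42 W/m².

182 W/m²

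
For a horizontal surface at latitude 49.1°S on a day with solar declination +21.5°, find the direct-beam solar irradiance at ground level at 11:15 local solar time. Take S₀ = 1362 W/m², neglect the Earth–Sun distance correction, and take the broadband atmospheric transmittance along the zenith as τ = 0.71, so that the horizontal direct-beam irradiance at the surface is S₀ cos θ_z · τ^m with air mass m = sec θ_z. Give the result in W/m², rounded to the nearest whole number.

Hour angle H = 15° × (11.25 − 12) = -11.25°.
cos θ_z = sin φ sin δ + cos φ cos δ cos H = (-0.7559)(0.3665) + (0.6547)(0.9304)(0.9808) = 0.3204.
Air mass m = 1/cos θ_z = 1/0.3204 = 3.121; τ^m = 0.71^3.121 = 0.3434.
Surface direct beam = 1362 × 0.3204 × 0.3434 = 149.85 W/m².

150 W/m²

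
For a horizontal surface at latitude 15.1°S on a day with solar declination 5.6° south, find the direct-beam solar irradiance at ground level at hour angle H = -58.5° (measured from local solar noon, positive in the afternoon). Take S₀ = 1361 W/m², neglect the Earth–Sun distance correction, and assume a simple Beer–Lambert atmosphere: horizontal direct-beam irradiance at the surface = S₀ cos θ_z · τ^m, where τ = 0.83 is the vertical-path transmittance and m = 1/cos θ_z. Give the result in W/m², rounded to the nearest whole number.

cos θ_z = sin(-15.1°) sin(-5.6°) + cos(-15.1°) cos(-5.6°) cos(-58.50°) = 0.0254 + 0.5021 = 0.5275.
Air mass m = 1/cos θ_z = 1/0.5275 = 1.896; τ^m = 0.83^1.896 = 0.7024.
Surface direct beam = 1361 × 0.5275 × 0.7024 = 504.27 W/m².

504 W/m²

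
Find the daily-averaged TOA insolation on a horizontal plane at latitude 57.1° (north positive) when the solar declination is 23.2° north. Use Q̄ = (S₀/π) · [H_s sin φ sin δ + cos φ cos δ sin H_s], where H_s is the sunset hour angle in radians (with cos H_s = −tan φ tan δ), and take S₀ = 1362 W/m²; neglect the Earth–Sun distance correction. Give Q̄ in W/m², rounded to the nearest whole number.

The sunset hour angle satisfies cos H_s = −tan φ tan δ = -0.6625, giving H_s = 131.49°. In radians, H_s = 2.2949.
H_s sin φ sin δ = 2.2949 × 0.8396 × 0.3939 = 0.7590.
cos φ cos δ sin H_s = 0.5432 × 0.9191 × 0.7491 = 0.3740.
Q̄ = (1362/π) × (0.7590 + 0.3740) = 433.54 × 1.1330 = 491.20 W/m².

491 W/m²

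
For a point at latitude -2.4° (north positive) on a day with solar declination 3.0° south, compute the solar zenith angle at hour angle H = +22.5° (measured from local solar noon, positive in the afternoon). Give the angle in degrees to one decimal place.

With φ = -2.4°, δ = -3.0°, H = 22.50°: sin φ sin δ = 0.0022, cos φ cos δ cos H = 0.9218, so cos θ_z = 0.9240.
θ_z = arccos(0.9240) = 22.48°.

22.5°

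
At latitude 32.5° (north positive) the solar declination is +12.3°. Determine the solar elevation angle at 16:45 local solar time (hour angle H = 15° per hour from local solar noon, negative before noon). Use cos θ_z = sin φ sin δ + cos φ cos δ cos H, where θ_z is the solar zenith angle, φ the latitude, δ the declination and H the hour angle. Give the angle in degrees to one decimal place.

22.3°

Hour angle H = 15° × (16.75 − 12) = 71.25°.
cos θ_z = sin(32.5°) sin(12.3°) + cos(32.5°) cos(12.3°) cos(71.25°) = 0.1145 + 0.2649 = 0.3794.
θ_z = arccos(0.3794) = 67.70°, so the elevation is 90° − 67.70° = 22.30°.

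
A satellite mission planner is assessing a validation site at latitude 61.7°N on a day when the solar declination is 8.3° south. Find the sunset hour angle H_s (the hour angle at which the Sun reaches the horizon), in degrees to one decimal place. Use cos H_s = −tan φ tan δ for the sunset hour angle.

74.3°

cos H_s = −tan(61.7°) · tan(-8.3°) = 0.2709, so H_s = arccos(0.2709) = 74.28°.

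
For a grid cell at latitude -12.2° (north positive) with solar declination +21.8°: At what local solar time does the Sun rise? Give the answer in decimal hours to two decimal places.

−tan φ tan δ = −(-0.2162)(0.4000) = 0.0865; H_s = arccos(0.0865) = 85.04°.
Sunrise is at 12 − H_s/15 = 12 − 5.669 = 6.331 h local solar time.

6.33 h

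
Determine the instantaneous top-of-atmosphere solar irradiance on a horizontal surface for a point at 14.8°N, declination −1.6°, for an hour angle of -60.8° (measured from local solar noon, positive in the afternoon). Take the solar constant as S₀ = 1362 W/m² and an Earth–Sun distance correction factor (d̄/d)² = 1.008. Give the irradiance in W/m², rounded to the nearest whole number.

638 W/m²

With φ = 14.8°, δ = -1.6°, H = -60.80°: sin φ sin δ = -0.0071, cos φ cos δ cos H = 0.4715, so cos θ_z = 0.4644.
Top-of-atmosphere irradiance = S₀ (d̄/d)² cos θ_z = 1362 × 1.008 × 0.4644 = 637.57 W/m².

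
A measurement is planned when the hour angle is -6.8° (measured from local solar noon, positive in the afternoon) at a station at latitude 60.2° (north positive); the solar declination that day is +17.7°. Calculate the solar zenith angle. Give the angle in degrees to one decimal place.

cos θ_z = sin(60.2°) sin(17.7°) + cos(60.2°) cos(17.7°) cos(-6.80°) = 0.2638 + 0.4701 = 0.7339.
θ_z = arccos(0.7339) = 42.79°.

42.8°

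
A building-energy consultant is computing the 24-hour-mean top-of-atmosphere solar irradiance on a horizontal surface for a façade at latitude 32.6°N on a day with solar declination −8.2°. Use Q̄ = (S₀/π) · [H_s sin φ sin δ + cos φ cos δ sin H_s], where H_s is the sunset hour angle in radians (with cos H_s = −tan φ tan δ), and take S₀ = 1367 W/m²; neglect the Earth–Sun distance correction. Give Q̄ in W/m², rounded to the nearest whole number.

312 W/m²

The sunset hour angle satisfies cos H_s = −tan φ tan δ = 0.0922, giving H_s = 84.71°. In radians, H_s = 1.4785.
H_s sin φ sin δ = 1.4785 × 0.5388 × -0.1426 = -0.1136.
cos φ cos δ sin H_s = 0.8425 × 0.9898 × 0.9957 = 0.8303.
Q̄ = (1367/π) × (-0.1136 + 0.8303) = 435.13 × 0.7167 = 311.86 W/m².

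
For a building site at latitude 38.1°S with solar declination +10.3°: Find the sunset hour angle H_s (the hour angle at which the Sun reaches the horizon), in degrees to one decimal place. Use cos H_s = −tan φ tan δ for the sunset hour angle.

cos H_s = −tan(-38.1°) · tan(10.3°) = 0.1425, so H_s = arccos(0.1425) = 81.81°.

81.8°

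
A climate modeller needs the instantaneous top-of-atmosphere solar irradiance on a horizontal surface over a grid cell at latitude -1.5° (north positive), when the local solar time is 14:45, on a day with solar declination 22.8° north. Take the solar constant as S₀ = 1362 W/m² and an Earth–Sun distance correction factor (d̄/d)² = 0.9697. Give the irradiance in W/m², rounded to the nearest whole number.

902 W/m²

Hour angle H = 15° × (14.75 − 12) = 41.25°.
With φ = -1.5°, δ = 22.8°, H = 41.25°: sin φ sin δ = -0.0101, cos φ cos δ cos H = 0.6929, so cos θ_z = 0.6828.
Top-of-atmosphere irradiance = S₀ (d̄/d)² cos θ_z = 1362 × 0.9697 × 0.6828 = 901.80 W/m².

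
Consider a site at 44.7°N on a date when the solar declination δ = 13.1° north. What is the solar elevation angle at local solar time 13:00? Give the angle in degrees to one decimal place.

Hour angle H = 15° × (13 − 12) = 15.00°.
With φ = 44.7°, δ = 13.1°, H = 15.00°: sin φ sin δ = 0.1594, cos φ cos δ cos H = 0.6687, so cos θ_z = 0.8281.
θ_z = arccos(0.8281) = 34.10°, so the elevation is 90° − 34.10° = 55.90°.

55.9°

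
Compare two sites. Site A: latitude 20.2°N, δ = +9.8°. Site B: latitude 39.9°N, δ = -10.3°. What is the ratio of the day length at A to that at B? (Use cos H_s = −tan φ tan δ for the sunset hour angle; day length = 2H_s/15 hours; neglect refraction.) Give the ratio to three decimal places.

A: H_s = arccos(−tan 20.2° · tan 9.8°) = 93.64°, so 2H_s/15 = 12.4853 h.
B: H_s = arccos(−tan 39.9° · tan -10.3°) = 81.26°, so 2H_s/15 = 10.8347 h.
Ratio A/B = 12.4853 / 10.8347 = 1.1523.

1.152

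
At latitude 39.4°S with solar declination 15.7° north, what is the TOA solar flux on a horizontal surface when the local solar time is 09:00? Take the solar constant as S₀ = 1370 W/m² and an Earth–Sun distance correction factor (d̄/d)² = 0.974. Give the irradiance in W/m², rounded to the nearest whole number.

473 W/m²

Hour angle H = 15° × (9 − 12) = -45.00°.
With φ = -39.4°, δ = 15.7°, H = -45.00°: sin φ sin δ = -0.1718, cos φ cos δ cos H = 0.5260, so cos θ_z = 0.3542.
Top-of-atmosphere irradiance = S₀ (d̄/d)² cos θ_z = 1370 × 0.974 × 0.3542 = 472.64 W/m².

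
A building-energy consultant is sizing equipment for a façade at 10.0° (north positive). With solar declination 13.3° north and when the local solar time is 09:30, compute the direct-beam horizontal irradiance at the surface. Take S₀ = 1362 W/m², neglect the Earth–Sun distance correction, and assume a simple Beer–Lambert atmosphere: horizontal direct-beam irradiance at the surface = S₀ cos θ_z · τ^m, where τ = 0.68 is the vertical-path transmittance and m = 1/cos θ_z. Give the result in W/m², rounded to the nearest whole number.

Hour angle H = 15° × (9.5 − 12) = -37.50°.
cos θ_z = sin φ sin δ + cos φ cos δ cos H = (0.1736)(0.2300) + (0.9848)(0.9732)(0.7934) = 0.8003.
Air mass m = 1/cos θ_z = 1/0.8003 = 1.250; τ^m = 0.68^1.250 = 0.6175.
Surface direct beam = 1362 × 0.8003 × 0.6175 = 673.08 W/m².

673 W/m²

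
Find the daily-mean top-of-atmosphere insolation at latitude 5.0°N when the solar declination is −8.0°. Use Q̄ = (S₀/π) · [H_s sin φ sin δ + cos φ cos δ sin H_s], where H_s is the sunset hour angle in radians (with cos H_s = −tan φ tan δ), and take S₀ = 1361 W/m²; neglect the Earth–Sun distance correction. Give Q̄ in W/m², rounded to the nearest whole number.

419 W/m²

cos H_s = −tan(5.0°) · tan(-8.0°) = 0.0123, so H_s = arccos(0.0123) = 89.30°. In radians, H_s = 1.5586.
H_s sin φ sin δ = 1.5586 × 0.0872 × -0.1392 = -0.0189.
cos φ cos δ sin H_s = 0.9962 × 0.9903 × 0.9999 = 0.9864.
Q̄ = (1361/π) × (-0.0189 + 0.9864) = 433.22 × 0.9675 = 419.14 W/m².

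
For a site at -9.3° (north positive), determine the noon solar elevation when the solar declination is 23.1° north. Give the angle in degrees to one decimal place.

At local solar noon the hour angle is zero, so the elevation is 90° − |φ − δ| = 90° − |-9.3° − (23.1°)| = 90° − 32.4° = 57.6°.

57.6°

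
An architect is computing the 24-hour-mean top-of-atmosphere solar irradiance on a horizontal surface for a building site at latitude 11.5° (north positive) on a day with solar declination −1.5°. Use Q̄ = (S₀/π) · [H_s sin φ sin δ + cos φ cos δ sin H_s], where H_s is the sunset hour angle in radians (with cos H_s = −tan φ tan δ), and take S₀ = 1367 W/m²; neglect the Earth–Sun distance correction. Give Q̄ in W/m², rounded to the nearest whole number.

423 W/m²

The sunset hour angle satisfies cos H_s = −tan φ tan δ = 0.0053, giving H_s = 89.70°. In radians, H_s = 1.5656.
H_s sin φ sin δ = 1.5656 × 0.1994 × -0.0262 = -0.0082.
cos φ cos δ sin H_s = 0.9799 × 0.9997 × 1.0000 = 0.9796.
Q̄ = (1367/π) × (-0.0082 + 0.9796) = 435.13 × 0.9714 = 422.69 W/m².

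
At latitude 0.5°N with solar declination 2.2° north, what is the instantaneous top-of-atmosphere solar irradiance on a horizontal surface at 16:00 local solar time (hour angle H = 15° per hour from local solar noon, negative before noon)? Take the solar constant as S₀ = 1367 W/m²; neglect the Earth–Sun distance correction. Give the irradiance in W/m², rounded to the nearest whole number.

Hour angle H = 15° × (16 − 12) = 60.00°.
With φ = 0.5°, δ = 2.2°, H = 60.00°: sin φ sin δ = 0.0003, cos φ cos δ cos H = 0.4996, so cos θ_z = 0.4999.
Top-of-atmosphere irradiance = S₀ cos θ_z = 1367 × 0.4999 = 683.36 W/m².

683 W/m²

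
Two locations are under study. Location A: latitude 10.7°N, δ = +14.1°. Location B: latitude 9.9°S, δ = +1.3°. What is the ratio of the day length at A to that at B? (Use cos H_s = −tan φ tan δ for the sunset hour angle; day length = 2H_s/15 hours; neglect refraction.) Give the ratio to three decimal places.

A: H_s = arccos(−tan 10.7° · tan 14.1°) = 92.72°, so 2H_s/15 = 12.3627 h.
B: H_s = arccos(−tan -9.9° · tan 1.3°) = 89.77°, so 2H_s/15 = 11.9693 h.
Ratio A/B = 12.3627 / 11.9693 = 1.0329.

1.033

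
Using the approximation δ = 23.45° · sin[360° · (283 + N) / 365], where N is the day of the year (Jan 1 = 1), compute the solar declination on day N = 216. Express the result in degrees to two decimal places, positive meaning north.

+17.38°

360 × (283 + 216) / 365 = 492.164°; sin(492.164°) = 0.7412.
δ = 23.45 × 0.7412 = 17.381° ≈ +17.38°.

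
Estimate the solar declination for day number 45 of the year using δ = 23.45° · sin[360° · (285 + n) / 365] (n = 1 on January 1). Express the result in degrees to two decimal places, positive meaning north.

-13.29°

360 × (285 + 45) / 365 = 325.479°; sin(325.479°) = -0.5667.
δ = 23.45 × -0.5667 = -13.289° ≈ -13.29°.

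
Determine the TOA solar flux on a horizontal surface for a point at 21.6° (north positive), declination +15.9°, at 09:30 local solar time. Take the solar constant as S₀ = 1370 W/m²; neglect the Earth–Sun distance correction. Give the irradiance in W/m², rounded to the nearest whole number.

1110 W/m²

Hour angle H = 15° × (9.5 − 12) = -37.50°.
With φ = 21.6°, δ = 15.9°, H = -37.50°: sin φ sin δ = 0.1009, cos φ cos δ cos H = 0.7094, so cos θ_z = 0.8103.
Top-of-atmosphere irradiance = S₀ cos θ_z = 1370 × 0.8103 = 1110.11 W/m².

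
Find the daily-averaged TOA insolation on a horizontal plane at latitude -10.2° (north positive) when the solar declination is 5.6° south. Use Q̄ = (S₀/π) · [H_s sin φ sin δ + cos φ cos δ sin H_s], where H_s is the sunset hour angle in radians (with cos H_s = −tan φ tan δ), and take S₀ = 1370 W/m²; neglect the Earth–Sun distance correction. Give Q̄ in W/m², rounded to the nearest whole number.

−tan φ tan δ = −(-0.1799)(-0.0981) = -0.0176; H_s = arccos(-0.0176) = 91.01°. In radians, H_s = 1.5884.
H_s sin φ sin δ = 1.5884 × -0.1771 × -0.0976 = 0.0275.
cos φ cos δ sin H_s = 0.9842 × 0.9952 × 0.9998 = 0.9793.
Q̄ = (1370/π) × (0.0275 + 0.9793) = 436.08 × 1.0068 = 439.05 W/m².

439 W/m²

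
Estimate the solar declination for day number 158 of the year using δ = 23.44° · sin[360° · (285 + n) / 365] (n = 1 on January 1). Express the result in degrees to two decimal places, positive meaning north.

+22.83°

360 × (285 + 158) / 365 = 436.932°; sin(436.932°) = 0.9741.
δ = 23.44 × 0.9741 = 22.833° ≈ +22.83°.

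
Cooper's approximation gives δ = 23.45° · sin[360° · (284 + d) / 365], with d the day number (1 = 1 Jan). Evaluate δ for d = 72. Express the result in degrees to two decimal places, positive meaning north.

360 × (284 + 72) / 365 = 351.123°; sin(351.123°) = -0.1543.
δ = 23.45 × -0.1543 = -3.618° ≈ -3.62°.

-3.62°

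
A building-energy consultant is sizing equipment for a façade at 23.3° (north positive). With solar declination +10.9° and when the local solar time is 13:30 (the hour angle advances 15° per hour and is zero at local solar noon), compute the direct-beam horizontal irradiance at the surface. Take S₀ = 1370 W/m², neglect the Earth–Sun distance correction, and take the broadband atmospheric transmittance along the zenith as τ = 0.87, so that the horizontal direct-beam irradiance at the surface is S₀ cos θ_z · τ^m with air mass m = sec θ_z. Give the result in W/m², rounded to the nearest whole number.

Hour angle H = 15° × (13.5 − 12) = 22.50°.
cos θ_z = sin(23.3°) sin(10.9°) + cos(23.3°) cos(10.9°) cos(22.50°) = 0.0748 + 0.8332 = 0.9080.
Air mass m = 1/cos θ_z = 1/0.9080 = 1.101; τ^m = 0.87^1.101 = 0.8578.
Surface direct beam = 1370 × 0.9080 × 0.8578 = 1067.07 W/m².

1067 W/m²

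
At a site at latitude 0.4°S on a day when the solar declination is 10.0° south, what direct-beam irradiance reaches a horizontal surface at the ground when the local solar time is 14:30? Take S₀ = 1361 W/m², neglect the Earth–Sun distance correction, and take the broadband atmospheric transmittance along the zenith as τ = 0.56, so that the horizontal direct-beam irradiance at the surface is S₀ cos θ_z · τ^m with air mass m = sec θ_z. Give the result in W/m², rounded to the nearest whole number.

Hour angle H = 15° × (14.5 − 12) = 37.50°.
With φ = -0.4°, δ = -10.0°, H = 37.50°: sin φ sin δ = 0.0012, cos φ cos δ cos H = 0.7813, so cos θ_z = 0.7825.
Air mass m = 1/cos θ_z = 1/0.7825 = 1.278; τ^m = 0.56^1.278 = 0.4766.
Surface direct beam = 1361 × 0.7825 × 0.4766 = 507.57 W/m².

508 W/m²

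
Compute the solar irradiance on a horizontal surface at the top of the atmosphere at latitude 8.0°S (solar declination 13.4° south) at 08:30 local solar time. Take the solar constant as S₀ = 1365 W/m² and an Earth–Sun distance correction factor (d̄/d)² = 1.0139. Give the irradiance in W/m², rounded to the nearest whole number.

Hour angle H = 15° × (8.5 − 12) = -52.50°.
cos θ_z = sin(-8.0°) sin(-13.4°) + cos(-8.0°) cos(-13.4°) cos(-52.50°) = 0.0323 + 0.5864 = 0.6187.
Top-of-atmosphere irradiance = S₀ (d̄/d)² cos θ_z = 1365 × 1.0139 × 0.6187 = 856.26 W/m².

856 W/m²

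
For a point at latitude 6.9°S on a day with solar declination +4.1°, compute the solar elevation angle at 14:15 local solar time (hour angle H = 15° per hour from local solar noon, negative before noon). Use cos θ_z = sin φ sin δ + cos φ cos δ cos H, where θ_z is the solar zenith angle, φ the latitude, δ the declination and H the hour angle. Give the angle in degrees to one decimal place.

Hour angle H = 15° × (14.25 − 12) = 33.75°.
cos θ_z = sin(-6.9°) sin(4.1°) + cos(-6.9°) cos(4.1°) cos(33.75°) = -0.0086 + 0.8233 = 0.8147.
θ_z = arccos(0.8147) = 35.44°, so the elevation is 90° − 35.44° = 54.56°.

54.6°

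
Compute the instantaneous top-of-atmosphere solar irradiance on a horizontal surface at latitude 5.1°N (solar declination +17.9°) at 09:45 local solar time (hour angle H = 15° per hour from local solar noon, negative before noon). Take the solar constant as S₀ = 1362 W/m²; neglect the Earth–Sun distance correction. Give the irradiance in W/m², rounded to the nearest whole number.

1111 W/m²

Hour angle H = 15° × (9.75 − 12) = -33.75°.
cos θ_z = sin φ sin δ + cos φ cos δ cos H = (0.0889)(0.3074) + (0.9960)(0.9516)(0.8315) = 0.8154.
Top-of-atmosphere irradiance = S₀ cos θ_z = 1362 × 0.8154 = 1110.57 W/m².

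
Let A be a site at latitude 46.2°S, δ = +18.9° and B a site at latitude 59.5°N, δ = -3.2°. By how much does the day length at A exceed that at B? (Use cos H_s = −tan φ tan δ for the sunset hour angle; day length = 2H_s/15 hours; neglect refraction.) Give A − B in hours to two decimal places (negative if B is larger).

A: H_s = arccos(−tan -46.2° · tan 18.9°) = 69.08°, so 2H_s/15 = 9.2107 h.
B: H_s = arccos(−tan 59.5° · tan -3.2°) = 84.55°, so 2H_s/15 = 11.2733 h.
A − B = 9.2107 − 11.2733 = -2.0626 h.

-2.06 h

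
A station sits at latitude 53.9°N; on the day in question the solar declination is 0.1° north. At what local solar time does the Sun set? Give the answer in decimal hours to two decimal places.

18.01 h

The sunset hour angle satisfies cos H_s = −tan φ tan δ = -0.0024, giving H_s = 90.14°.
Sunset is at 12 + H_s/15 = 12 + 6.009 = 18.009 h local solar time.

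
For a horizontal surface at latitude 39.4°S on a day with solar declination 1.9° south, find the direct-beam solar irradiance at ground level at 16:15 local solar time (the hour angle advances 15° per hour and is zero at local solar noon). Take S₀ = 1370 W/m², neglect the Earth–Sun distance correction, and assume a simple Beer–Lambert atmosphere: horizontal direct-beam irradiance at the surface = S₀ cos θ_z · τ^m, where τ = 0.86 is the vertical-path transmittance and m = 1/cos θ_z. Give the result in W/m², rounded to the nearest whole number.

328 W/m²

Hour angle H = 15° × (16.25 − 12) = 63.75°.
cos θ_z = sin(-39.4°) sin(-1.9°) + cos(-39.4°) cos(-1.9°) cos(63.75°) = 0.0210 + 0.3416 = 0.3626.
Air mass m = 1/cos θ_z = 1/0.3626 = 2.758; τ^m = 0.86^2.758 = 0.6597.
Surface direct beam = 1370 × 0.3626 × 0.6597 = 327.71 W/m².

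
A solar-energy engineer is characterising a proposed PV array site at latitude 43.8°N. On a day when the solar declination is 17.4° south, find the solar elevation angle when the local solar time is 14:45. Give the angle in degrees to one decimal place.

Hour angle H = 15° × (14.75 − 12) = 41.25°.
cos θ_z = sin(43.8°) sin(-17.4°) + cos(43.8°) cos(-17.4°) cos(41.25°) = -0.2070 + 0.5178 = 0.3108.
θ_z = arccos(0.3108) = 71.89°, so the elevation is 90° − 71.89° = 18.11°.

18.1°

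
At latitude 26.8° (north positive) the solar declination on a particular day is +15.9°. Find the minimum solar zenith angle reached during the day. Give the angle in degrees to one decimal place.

At local solar noon the hour angle is zero, so the zenith angle is |φ − δ| = |26.8° − (15.9°)| = 10.9°.

10.9°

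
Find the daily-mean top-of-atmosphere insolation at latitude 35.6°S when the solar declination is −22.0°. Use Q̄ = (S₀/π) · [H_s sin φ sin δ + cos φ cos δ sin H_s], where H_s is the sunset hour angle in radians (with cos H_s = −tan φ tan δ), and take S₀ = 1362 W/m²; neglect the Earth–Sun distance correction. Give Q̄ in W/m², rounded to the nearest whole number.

489 W/m²

The sunset hour angle satisfies cos H_s = −tan φ tan δ = -0.2893, giving H_s = 106.82°. In radians, H_s = 1.8644.
H_s sin φ sin δ = 1.8644 × -0.5821 × -0.3746 = 0.4065.
cos φ cos δ sin H_s = 0.8131 × 0.9272 × 0.9572 = 0.7216.
Q̄ = (1362/π) × (0.4065 + 0.7216) = 433.54 × 1.1281 = 489.08 W/m².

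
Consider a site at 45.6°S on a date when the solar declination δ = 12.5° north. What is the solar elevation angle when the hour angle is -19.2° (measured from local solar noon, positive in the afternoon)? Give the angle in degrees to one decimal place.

cos θ_z = sin(-45.6°) sin(12.5°) + cos(-45.6°) cos(12.5°) cos(-19.20°) = -0.1546 + 0.6451 = 0.4905.
θ_z = arccos(0.4905) = 60.63°, so the elevation is 90° − 60.63° = 29.37°.

29.4°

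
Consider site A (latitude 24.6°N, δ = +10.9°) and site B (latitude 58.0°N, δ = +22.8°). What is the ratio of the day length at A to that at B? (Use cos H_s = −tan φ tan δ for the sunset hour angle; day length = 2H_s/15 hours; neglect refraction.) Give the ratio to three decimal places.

A: H_s = arccos(−tan 24.6° · tan 10.9°) = 95.06°, so 2H_s/15 = 12.6747 h.
B: H_s = arccos(−tan 58.0° · tan 22.8°) = 132.28°, so 2H_s/15 = 17.6373 h.
Ratio A/B = 12.6747 / 17.6373 = 0.7186.

0.719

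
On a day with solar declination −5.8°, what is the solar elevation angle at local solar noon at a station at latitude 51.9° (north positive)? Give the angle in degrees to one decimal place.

At local solar noon the hour angle is zero, so the elevation is 90° − |φ − δ| = 90° − |51.9° − (-5.8°)| = 90° − 57.7° = 32.3°.

32.3°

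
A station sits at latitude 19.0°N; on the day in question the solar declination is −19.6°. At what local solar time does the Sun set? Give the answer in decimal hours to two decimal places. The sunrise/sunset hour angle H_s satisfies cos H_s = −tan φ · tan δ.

The sunset hour angle satisfies cos H_s = −tan φ tan δ = 0.1226, giving H_s = 82.96°.
Sunset is at 12 + H_s/15 = 12 + 5.531 = 17.531 h local solar time.

17.53 h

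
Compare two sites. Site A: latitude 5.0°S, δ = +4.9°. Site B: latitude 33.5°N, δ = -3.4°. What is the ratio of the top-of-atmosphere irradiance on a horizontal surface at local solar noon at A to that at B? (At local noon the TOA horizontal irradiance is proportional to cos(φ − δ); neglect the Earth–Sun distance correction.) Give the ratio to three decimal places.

A: cos θ_z = cos(-5.0° − (4.9°)) = 0.9851.
B: cos θ_z = cos(33.5° − (-3.4°)) = 0.7997.
Ratio A/B = 0.9851 / 0.7997 = 1.2318.

1.232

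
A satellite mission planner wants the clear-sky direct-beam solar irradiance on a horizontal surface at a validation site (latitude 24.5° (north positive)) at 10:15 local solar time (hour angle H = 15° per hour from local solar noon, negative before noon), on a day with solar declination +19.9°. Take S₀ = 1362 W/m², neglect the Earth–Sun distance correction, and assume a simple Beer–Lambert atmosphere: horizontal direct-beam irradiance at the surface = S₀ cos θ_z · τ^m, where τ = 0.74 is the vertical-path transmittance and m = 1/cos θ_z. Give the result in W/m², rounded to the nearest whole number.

888 W/m²

Hour angle H = 15° × (10.25 − 12) = -26.25°.
cos θ_z = sin(24.5°) sin(19.9°) + cos(24.5°) cos(19.9°) cos(-26.25°) = 0.1412 + 0.7674 = 0.9086.
Air mass m = 1/cos θ_z = 1/0.9086 = 1.101; τ^m = 0.74^1.101 = 0.7178.
Surface direct beam = 1362 × 0.9086 × 0.7178 = 888.29 W/m².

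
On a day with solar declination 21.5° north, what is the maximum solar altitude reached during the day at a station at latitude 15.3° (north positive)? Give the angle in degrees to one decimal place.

At local solar noon the hour angle is zero, so the elevation is 90° − |φ − δ| = 90° − |15.3° − (21.5°)| = 90° − 6.2° = 83.8°.

83.8°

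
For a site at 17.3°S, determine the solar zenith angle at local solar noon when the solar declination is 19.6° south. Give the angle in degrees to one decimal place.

At local solar noon the hour angle is zero, so the zenith angle is |φ − δ| = |-17.3° − (-19.6°)| = 2.3°.

2.3°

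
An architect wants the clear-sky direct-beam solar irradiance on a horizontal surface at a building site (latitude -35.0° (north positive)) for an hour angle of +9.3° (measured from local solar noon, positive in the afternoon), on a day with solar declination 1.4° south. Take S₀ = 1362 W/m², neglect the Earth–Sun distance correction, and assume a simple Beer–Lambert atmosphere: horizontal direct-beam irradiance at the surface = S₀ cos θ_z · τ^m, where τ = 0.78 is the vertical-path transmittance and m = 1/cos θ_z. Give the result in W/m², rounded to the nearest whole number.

cos θ_z = sin(-35.0°) sin(-1.4°) + cos(-35.0°) cos(-1.4°) cos(9.30°) = 0.0140 + 0.8081 = 0.8221.
Air mass m = 1/cos θ_z = 1/0.8221 = 1.216; τ^m = 0.78^1.216 = 0.7392.
Surface direct beam = 1362 × 0.8221 × 0.7392 = 827.68 W/m².

828 W/m²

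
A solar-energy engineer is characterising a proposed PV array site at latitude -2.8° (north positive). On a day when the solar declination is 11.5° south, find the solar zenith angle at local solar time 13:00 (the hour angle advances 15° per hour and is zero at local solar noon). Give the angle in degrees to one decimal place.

Hour angle H = 15° × (13 − 12) = 15.00°.
cos θ_z = sin(-2.8°) sin(-11.5°) + cos(-2.8°) cos(-11.5°) cos(15.00°) = 0.0097 + 0.9454 = 0.9551.
θ_z = arccos(0.9551) = 17.23°.

17.2°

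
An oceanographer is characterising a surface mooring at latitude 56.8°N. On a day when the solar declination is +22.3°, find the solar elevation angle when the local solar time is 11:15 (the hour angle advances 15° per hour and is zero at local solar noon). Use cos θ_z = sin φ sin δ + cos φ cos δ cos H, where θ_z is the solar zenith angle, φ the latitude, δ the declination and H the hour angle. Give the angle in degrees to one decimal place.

54.5°

Hour angle H = 15° × (11.25 − 12) = -11.25°.
cos θ_z = sin(56.8°) sin(22.3°) + cos(56.8°) cos(22.3°) cos(-11.25°) = 0.3175 + 0.4969 = 0.8144.
θ_z = arccos(0.8144) = 35.47°, so the elevation is 90° − 35.47° = 54.53°.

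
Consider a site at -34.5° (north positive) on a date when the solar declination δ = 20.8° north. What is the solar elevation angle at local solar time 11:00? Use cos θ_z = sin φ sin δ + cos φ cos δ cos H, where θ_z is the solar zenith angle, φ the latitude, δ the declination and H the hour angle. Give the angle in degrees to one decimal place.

32.9°

Hour angle H = 15° × (11 − 12) = -15.00°.
cos θ_z = sin φ sin δ + cos φ cos δ cos H = (-0.5664)(0.3551) + (0.8241)(0.9348)(0.9659) = 0.5430.
θ_z = arccos(0.5430) = 57.11°, so the elevation is 90° − 57.11° = 32.89°.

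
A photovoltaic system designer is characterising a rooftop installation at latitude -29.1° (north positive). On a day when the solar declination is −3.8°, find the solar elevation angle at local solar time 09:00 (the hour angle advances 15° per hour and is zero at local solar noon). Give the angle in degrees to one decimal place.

40.4°

Hour angle H = 15° × (9 − 12) = -45.00°.
cos θ_z = sin(-29.1°) sin(-3.8°) + cos(-29.1°) cos(-3.8°) cos(-45.00°) = 0.0322 + 0.6165 = 0.6487.
θ_z = arccos(0.6487) = 49.56°, so the elevation is 90° − 49.56° = 40.44°.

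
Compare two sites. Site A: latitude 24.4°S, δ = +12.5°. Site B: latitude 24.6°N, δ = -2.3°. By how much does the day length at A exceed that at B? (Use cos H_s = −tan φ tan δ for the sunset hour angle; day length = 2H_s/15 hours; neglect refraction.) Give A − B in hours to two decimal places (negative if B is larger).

-0.63 h

A: H_s = arccos(−tan -24.4° · tan 12.5°) = 84.23°, so 2H_s/15 = 11.2307 h.
B: H_s = arccos(−tan 24.6° · tan -2.3°) = 88.95°, so 2H_s/15 = 11.8600 h.
A − B = 11.2307 − 11.8600 = -0.6293 h.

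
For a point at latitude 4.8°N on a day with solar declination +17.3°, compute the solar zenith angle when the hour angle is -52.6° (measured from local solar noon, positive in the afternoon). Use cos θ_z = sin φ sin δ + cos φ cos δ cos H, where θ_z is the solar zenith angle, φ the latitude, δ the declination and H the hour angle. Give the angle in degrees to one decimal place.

52.9°

cos θ_z = sin(4.8°) sin(17.3°) + cos(4.8°) cos(17.3°) cos(-52.60°) = 0.0249 + 0.5779 = 0.6028.
θ_z = arccos(0.6028) = 52.93°.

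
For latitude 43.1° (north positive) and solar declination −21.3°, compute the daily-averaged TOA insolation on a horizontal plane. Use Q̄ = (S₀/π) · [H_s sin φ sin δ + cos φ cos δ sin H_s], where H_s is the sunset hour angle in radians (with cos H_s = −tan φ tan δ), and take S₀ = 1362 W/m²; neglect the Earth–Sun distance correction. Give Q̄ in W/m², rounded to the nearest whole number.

−tan φ tan δ = −(0.9358)(-0.3899) = 0.3649; H_s = arccos(0.3649) = 68.60°. In radians, H_s = 1.1973.
H_s sin φ sin δ = 1.1973 × 0.6833 × -0.3633 = -0.2972.
cos φ cos δ sin H_s = 0.7302 × 0.9317 × 0.9311 = 0.6335.
Q̄ = (1362/π) × (-0.2972 + 0.6335) = 433.54 × 0.3363 = 145.80 W/m².

146 W/m²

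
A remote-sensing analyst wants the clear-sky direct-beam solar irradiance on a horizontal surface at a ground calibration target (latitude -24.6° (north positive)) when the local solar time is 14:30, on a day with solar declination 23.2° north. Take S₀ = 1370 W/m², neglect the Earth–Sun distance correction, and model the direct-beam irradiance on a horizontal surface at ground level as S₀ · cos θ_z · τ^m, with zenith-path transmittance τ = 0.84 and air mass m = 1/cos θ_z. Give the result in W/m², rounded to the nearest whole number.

Hour angle H = 15° × (14.5 − 12) = 37.50°.
cos θ_z = sin(-24.6°) sin(23.2°) + cos(-24.6°) cos(23.2°) cos(37.50°) = -0.1640 + 0.6630 = 0.4990.
Air mass m = 1/cos θ_z = 1/0.4990 = 2.004; τ^m = 0.84^2.004 = 0.7051.
Surface direct beam = 1370 × 0.4990 × 0.7051 = 482.03 W/m².

482 W/m²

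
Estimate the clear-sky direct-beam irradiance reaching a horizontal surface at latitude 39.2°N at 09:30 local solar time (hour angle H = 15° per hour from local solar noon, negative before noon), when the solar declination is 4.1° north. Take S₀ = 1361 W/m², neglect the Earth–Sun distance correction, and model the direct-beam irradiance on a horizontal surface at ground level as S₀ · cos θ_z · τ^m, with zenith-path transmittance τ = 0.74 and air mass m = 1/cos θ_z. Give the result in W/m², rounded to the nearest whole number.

567 W/m²

Hour angle H = 15° × (9.5 − 12) = -37.50°.
With φ = 39.2°, δ = 4.1°, H = -37.50°: sin φ sin δ = 0.0452, cos φ cos δ cos H = 0.6132, so cos θ_z = 0.6584.
Air mass m = 1/cos θ_z = 1/0.6584 = 1.519; τ^m = 0.74^1.519 = 0.6329.
Surface direct beam = 1361 × 0.6584 × 0.6329 = 567.13 W/m².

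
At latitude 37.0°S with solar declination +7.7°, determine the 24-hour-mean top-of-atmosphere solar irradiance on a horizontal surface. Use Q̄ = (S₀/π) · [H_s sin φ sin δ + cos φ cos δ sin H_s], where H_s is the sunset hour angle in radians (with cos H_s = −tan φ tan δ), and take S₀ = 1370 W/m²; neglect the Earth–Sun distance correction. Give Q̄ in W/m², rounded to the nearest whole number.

−tan φ tan δ = −(-0.7536)(0.1352) = 0.1019; H_s = arccos(0.1019) = 84.15°. In radians, H_s = 1.4687.
H_s sin φ sin δ = 1.4687 × -0.6018 × 0.1340 = -0.1184.
cos φ cos δ sin H_s = 0.7986 × 0.9910 × 0.9948 = 0.7873.
Q̄ = (1370/π) × (-0.1184 + 0.7873) = 436.08 × 0.6689 = 291.69 W/m².

292 W/m²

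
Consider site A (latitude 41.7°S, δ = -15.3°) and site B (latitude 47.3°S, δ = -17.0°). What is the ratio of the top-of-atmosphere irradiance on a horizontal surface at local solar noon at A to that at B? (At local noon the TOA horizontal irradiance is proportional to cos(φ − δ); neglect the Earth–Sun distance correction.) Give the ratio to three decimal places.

1.037

A: cos θ_z = cos(-41.7° − (-15.3°)) = 0.8957.
B: cos θ_z = cos(-47.3° − (-17.0°)) = 0.8634.
Ratio A/B = 0.8957 / 0.8634 = 1.0374.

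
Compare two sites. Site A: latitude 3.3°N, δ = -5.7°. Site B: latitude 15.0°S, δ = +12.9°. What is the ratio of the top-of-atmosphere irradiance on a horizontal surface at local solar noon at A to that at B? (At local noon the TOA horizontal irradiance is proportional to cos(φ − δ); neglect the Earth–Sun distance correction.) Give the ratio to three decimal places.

1.118

A: cos θ_z = cos(3.3° − (-5.7°)) = 0.9877.
B: cos θ_z = cos(-15.0° − (12.9°)) = 0.8838.
Ratio A/B = 0.9877 / 0.8838 = 1.1176.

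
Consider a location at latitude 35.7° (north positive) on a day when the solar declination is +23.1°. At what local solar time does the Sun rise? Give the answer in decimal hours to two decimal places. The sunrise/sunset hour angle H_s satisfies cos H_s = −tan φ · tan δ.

4.81 h

cos H_s = −tan(35.7°) · tan(23.1°) = -0.3065, so H_s = arccos(-0.3065) = 107.85°.
Sunrise is at 12 − H_s/15 = 12 − 7.190 = 4.810 h local solar time.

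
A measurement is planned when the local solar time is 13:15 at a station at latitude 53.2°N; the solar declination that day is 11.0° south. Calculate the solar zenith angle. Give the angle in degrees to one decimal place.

Hour angle H = 15° × (13.25 − 12) = 18.75°.
cos θ_z = sin φ sin δ + cos φ cos δ cos H = (0.8007)(-0.1908) + (0.5990)(0.9816)(0.9469) = 0.4040.
θ_z = arccos(0.4040) = 66.17°.

66.2°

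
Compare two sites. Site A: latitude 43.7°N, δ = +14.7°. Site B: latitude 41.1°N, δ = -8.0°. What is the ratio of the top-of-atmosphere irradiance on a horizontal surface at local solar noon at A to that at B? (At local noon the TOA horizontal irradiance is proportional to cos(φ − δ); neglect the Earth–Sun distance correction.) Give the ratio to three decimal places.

A: cos θ_z = cos(43.7° − (14.7°)) = 0.8746.
B: cos θ_z = cos(41.1° − (-8.0°)) = 0.6547.
Ratio A/B = 0.8746 / 0.6547 = 1.3359.

1.336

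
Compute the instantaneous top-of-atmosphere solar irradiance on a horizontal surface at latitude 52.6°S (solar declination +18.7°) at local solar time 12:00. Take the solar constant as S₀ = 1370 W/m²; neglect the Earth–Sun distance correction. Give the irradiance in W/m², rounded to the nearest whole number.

Hour angle H = 15° × (12 − 12) = 0.00°.
With φ = -52.6°, δ = 18.7°, H = 0.00°: sin φ sin δ = -0.2547, cos φ cos δ cos H = 0.5753, so cos θ_z = 0.3206.
Top-of-atmosphere irradiance = S₀ cos θ_z = 1370 × 0.3206 = 439.22 W/m².

439 W/m²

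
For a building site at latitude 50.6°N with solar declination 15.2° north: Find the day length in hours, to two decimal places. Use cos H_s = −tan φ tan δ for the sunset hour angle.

−tan φ tan δ = −(1.2174)(0.2717) = -0.3308; H_s = arccos(-0.3308) = 109.32°.
Day length = 2 H_s / 15° h⁻¹ = 218.64° / 15 = 14.576 h.

14.58 hours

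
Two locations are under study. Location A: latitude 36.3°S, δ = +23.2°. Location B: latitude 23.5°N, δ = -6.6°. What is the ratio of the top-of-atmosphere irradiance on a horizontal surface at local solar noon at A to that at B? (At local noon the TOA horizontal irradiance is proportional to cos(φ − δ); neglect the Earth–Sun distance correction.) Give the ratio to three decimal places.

0.587

A: cos θ_z = cos(-36.3° − (23.2°)) = 0.5075.
B: cos θ_z = cos(23.5° − (-6.6°)) = 0.8652.
Ratio A/B = 0.5075 / 0.8652 = 0.5866.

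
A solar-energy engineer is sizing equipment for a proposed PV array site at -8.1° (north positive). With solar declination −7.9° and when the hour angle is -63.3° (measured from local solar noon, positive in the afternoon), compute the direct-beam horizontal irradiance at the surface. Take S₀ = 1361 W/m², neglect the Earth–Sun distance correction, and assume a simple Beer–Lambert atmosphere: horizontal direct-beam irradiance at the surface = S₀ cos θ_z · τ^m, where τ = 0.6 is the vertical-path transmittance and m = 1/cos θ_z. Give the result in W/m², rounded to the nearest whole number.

206 W/m²

cos θ_z = sin(-8.1°) sin(-7.9°) + cos(-8.1°) cos(-7.9°) cos(-63.30°) = 0.0194 + 0.4406 = 0.4600.
Air mass m = 1/cos θ_z = 1/0.4600 = 2.174; τ^m = 0.6^2.174 = 0.3294.
Surface direct beam = 1361 × 0.4600 × 0.3294 = 206.22 W/m².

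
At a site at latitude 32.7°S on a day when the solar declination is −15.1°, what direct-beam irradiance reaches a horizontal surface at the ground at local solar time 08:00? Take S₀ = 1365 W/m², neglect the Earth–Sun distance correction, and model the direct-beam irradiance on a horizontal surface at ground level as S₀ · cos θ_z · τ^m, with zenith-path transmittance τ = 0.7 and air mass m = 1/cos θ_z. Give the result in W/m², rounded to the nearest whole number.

Hour angle H = 15° × (8 − 12) = -60.00°.
With φ = -32.7°, δ = -15.1°, H = -60.00°: sin φ sin δ = 0.1407, cos φ cos δ cos H = 0.4062, so cos θ_z = 0.5469.
Air mass m = 1/cos θ_z = 1/0.5469 = 1.828; τ^m = 0.7^1.828 = 0.5210.
Surface direct beam = 1365 × 0.5469 × 0.5210 = 388.94 W/m².

389 W/m²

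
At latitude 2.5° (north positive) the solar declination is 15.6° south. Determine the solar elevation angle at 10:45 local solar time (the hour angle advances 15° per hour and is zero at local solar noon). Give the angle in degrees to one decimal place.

Hour angle H = 15° × (10.75 − 12) = -18.75°.
With φ = 2.5°, δ = -15.6°, H = -18.75°: sin φ sin δ = -0.0117, cos φ cos δ cos H = 0.9112, so cos θ_z = 0.8995.
θ_z = arccos(0.8995) = 25.91°, so the elevation is 90° − 25.91° = 64.09°.

64.1°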